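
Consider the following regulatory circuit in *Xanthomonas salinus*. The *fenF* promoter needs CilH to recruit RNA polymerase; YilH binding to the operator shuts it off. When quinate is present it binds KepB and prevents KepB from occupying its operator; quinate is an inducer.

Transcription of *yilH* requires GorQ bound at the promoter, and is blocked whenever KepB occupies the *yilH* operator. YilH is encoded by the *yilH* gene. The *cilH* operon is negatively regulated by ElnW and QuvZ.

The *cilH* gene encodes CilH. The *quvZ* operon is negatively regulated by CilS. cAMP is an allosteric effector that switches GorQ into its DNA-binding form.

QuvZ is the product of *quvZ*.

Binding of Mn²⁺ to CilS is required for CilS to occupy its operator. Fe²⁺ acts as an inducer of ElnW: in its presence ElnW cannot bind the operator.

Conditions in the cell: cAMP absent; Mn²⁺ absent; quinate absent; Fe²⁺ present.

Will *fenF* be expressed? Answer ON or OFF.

OFF

Fe²⁺ is present, so ElnW is inactive.
Mn²⁺ is absent, so CilS is inactive.
With no repressor bound, *quvZ* is transcribed.
So QuvZ is produced and active.
With repressor QuvZ bound, *cilH* is not transcribed.
So CilH is not produced.
cAMP is absent, so GorQ is inactive.
Quinate is absent, so KepB is active.
With repressor KepB bound, *yilH* is not transcribed.
So YilH is not produced.
Required activator CilH is absent, so *fenF* is not transcribed.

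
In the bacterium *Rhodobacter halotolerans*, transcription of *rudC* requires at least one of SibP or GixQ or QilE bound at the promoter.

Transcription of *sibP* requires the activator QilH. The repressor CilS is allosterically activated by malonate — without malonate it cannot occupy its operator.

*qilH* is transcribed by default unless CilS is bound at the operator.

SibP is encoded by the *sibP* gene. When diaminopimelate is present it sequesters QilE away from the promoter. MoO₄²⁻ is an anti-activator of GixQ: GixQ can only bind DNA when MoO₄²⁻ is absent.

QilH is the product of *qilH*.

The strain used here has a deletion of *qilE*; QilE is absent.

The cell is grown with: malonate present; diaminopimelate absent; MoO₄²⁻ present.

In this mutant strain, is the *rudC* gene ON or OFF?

Malonate is present, so CilS is active.
With repressor CilS bound, *qilH* is not transcribed.
So QilH is not produced.
Required activator QilH is absent, so *sibP* is not transcribed.
So SibP is not produced.
MoO₄²⁻ is present, so GixQ is inactive.
QilE is non-functional in this strain, so it has no effect.
No activator is available at the *rudC* promoter, so *rudC* is not transcribed.

OFF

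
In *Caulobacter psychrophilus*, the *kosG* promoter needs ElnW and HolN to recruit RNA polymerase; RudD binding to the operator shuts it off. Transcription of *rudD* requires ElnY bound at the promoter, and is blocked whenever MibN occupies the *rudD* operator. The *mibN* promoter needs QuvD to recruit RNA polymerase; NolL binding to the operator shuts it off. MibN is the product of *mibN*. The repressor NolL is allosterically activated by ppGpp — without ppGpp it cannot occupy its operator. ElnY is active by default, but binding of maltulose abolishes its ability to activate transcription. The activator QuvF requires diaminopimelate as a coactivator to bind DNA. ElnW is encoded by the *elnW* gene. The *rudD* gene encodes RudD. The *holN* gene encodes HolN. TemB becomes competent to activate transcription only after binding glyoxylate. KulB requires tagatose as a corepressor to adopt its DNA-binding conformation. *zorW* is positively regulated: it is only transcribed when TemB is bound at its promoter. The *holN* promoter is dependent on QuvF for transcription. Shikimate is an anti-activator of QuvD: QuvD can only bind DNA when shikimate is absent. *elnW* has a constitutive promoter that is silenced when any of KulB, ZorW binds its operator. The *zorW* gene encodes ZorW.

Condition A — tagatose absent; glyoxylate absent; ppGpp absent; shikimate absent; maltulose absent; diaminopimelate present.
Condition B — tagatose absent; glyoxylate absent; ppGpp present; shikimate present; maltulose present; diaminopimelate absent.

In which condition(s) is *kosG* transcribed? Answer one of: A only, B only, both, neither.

A only

Condition A:
Tagatose is absent, so KulB is inactive.
Glyoxylate is absent, so TemB is inactive.
Required activator TemB is absent, so *zorW* is not transcribed.
So ZorW is not produced.
With no repressor bound, *elnW* is transcribed.
So ElnW is produced and active.
ppGpp is absent, so NolL is inactive.
Shikimate is absent, so QuvD is active.
No repressor is bound and QuvD is active, so *mibN* is transcribed.
So MibN is produced and active.
Maltulose is absent, so ElnY is active.
With repressor MibN bound, *rudD* is not transcribed.
So RudD is not produced.
Diaminopimelate is present, so QuvF is active.
No repressor is bound and QuvF is active, so *holN* is transcribed.
So HolN is produced and active.
No repressor is bound and ElnW and HolN are active, so *kosG* is transcribed.
→ *kosG* is ON in A.
Condition B:
Tagatose is absent, so KulB is inactive.
Glyoxylate is absent, so TemB is inactive.
Required activator TemB is absent, so *zorW* is not transcribed.
So ZorW is not produced.
With no repressor bound, *elnW* is transcribed.
So ElnW is produced and active.
ppGpp is present, so NolL is active.
Shikimate is present, so QuvD is inactive.
With repressor NolL bound, *mibN* is not transcribed.
So MibN is not produced.
Maltulose is present, so ElnY is inactive.
Required activator ElnY is absent, so *rudD* is not transcribed.
So RudD is not produced.
Diaminopimelate is absent, so QuvF is inactive.
Required activator QuvF is absent, so *holN* is not transcribed.
So HolN is not produced.
Required activator HolN is absent, so *kosG* is not transcribed.
→ *kosG* is OFF in B.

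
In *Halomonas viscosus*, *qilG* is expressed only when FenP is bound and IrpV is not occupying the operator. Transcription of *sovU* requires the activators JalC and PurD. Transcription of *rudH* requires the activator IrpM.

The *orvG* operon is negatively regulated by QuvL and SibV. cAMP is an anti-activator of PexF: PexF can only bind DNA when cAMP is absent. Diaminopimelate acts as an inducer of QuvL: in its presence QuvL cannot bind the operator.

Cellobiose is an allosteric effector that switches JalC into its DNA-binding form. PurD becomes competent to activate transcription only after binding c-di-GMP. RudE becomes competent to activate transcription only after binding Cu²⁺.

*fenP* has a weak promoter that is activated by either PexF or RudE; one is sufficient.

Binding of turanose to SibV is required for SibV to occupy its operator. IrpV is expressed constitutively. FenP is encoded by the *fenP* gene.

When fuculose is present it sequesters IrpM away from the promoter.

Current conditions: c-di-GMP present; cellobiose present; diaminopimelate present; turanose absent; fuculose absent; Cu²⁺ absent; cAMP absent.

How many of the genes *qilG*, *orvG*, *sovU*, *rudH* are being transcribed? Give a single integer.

cAMP is absent, so PexF is active.
Cu²⁺ is absent, so RudE is inactive.
Activator PexF is present, so *fenP* is transcribed.
So FenP is produced and active.
IrpV is produced constitutively and is active.
With repressor IrpV bound, *qilG* is not transcribed.
→ *qilG* is OFF.
Diaminopimelate is present, so QuvL is inactive.
Turanose is absent, so SibV is inactive.
With no repressor bound, *orvG* is transcribed.
→ *orvG* is ON.
Cellobiose is present, so JalC is active.
c-di-GMP is present, so PurD is active.
No repressor is bound and JalC and PurD are active, so *sovU* is transcribed.
→ *sovU* is ON.
Fuculose is absent, so IrpM is active.
No repressor is bound and IrpM is active, so *rudH* is transcribed.
→ *rudH* is ON.
3 of the 4 genes are transcribed.

3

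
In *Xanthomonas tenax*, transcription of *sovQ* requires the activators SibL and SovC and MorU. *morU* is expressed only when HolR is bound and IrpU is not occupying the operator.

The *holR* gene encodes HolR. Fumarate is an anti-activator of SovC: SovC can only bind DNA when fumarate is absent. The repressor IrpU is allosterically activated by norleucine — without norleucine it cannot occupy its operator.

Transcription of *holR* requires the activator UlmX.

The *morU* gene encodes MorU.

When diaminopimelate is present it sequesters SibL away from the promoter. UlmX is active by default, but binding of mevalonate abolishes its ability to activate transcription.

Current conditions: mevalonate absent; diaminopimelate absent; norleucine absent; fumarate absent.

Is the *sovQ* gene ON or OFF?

ON

Diaminopimelate is absent, so SibL is active.
Fumarate is absent, so SovC is active.
Norleucine is absent, so IrpU is inactive.
Mevalonate is absent, so UlmX is active.
No repressor is bound and UlmX is active, so *holR* is transcribed.
So HolR is produced and active.
No repressor is bound and HolR is active, so *morU* is transcribed.
So MorU is produced and active.
No repressor is bound and SibL and SovC and MorU are active, so *sovQ* is transcribed.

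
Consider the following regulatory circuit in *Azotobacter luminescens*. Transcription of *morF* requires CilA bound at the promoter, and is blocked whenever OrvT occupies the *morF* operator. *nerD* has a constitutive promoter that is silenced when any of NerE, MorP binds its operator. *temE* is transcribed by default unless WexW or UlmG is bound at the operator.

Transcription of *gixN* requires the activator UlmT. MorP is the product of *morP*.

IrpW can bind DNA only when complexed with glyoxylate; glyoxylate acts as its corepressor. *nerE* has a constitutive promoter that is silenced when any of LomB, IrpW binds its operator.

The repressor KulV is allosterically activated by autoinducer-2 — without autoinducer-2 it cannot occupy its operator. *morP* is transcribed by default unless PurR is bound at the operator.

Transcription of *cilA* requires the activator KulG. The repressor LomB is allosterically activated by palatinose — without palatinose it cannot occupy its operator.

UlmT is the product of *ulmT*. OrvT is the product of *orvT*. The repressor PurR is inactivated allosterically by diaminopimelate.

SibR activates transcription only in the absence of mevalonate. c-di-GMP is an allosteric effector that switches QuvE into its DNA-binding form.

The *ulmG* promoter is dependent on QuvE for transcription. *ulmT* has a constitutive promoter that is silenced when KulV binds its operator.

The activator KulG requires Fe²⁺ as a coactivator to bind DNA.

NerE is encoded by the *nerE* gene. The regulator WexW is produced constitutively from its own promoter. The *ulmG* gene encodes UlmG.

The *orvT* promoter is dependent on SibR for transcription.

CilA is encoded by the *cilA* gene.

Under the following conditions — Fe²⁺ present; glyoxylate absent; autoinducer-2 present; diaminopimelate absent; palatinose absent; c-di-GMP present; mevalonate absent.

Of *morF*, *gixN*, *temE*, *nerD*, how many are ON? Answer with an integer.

Mevalonate is absent, so SibR is active.
No repressor is bound and SibR is active, so *orvT* is transcribed.
So OrvT is produced and active.
Fe²⁺ is present, so KulG is active.
No repressor is bound and KulG is active, so *cilA* is transcribed.
So CilA is produced and active.
With repressor OrvT bound, *morF* is not transcribed.
→ *morF* is OFF.
Autoinducer-2 is present, so KulV is active.
With repressor KulV bound, *ulmT* is not transcribed.
So UlmT is not produced.
Required activator UlmT is absent, so *gixN* is not transcribed.
→ *gixN* is OFF.
WexW is produced constitutively and is active.
c-di-GMP is present, so QuvE is active.
No repressor is bound and QuvE is active, so *ulmG* is transcribed.
So UlmG is produced and active.
With repressor WexW bound, *temE* is not transcribed.
→ *temE* is OFF.
Palatinose is absent, so LomB is inactive.
Glyoxylate is absent, so IrpW is inactive.
With no repressor bound, *nerE* is transcribed.
So NerE is produced and active.
Diaminopimelate is absent, so PurR is active.
With repressor PurR bound, *morP* is not transcribed.
So MorP is not produced.
With repressor NerE bound, *nerD* is not transcribed.
→ *nerD* is OFF.
0 of the 4 genes are transcribed.

0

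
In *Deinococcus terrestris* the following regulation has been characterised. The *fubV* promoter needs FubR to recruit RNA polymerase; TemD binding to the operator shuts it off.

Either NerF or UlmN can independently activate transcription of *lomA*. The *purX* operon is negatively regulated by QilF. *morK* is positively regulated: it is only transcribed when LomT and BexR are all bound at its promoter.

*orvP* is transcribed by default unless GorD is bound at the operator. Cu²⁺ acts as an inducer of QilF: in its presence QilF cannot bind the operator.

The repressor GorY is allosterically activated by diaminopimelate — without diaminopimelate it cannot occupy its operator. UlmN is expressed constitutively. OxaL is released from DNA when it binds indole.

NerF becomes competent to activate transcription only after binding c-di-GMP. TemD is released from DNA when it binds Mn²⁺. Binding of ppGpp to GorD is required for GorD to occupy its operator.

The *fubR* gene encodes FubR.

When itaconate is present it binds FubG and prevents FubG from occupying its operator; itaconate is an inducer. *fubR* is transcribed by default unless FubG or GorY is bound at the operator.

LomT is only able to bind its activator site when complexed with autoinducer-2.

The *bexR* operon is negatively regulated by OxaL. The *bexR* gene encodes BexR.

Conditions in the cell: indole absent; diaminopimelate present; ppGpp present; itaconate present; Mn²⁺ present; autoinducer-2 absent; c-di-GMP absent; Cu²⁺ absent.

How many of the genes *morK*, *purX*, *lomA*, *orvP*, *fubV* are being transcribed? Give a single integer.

Autoinducer-2 is absent, so LomT is inactive.
Indole is absent, so OxaL is active.
With repressor OxaL bound, *bexR* is not transcribed.
So BexR is not produced.
Required activator LomT is absent, so *morK* is not transcribed.
→ *morK* is OFF.
Cu²⁺ is absent, so QilF is active.
With repressor QilF bound, *purX* is not transcribed.
→ *purX* is OFF.
c-di-GMP is absent, so NerF is inactive.
UlmN is produced constitutively and is active.
Activator UlmN is present, so *lomA* is transcribed.
→ *lomA* is ON.
ppGpp is present, so GorD is active.
With repressor GorD bound, *orvP* is not transcribed.
→ *orvP* is OFF.
Itaconate is present, so FubG is inactive.
Diaminopimelate is present, so GorY is active.
With repressor GorY bound, *fubR* is not transcribed.
So FubR is not produced.
Mn²⁺ is present, so TemD is inactive.
Required activator FubR is absent, so *fubV* is not transcribed.
→ *fubV* is OFF.
1 of the 5 genes is transcribed.

1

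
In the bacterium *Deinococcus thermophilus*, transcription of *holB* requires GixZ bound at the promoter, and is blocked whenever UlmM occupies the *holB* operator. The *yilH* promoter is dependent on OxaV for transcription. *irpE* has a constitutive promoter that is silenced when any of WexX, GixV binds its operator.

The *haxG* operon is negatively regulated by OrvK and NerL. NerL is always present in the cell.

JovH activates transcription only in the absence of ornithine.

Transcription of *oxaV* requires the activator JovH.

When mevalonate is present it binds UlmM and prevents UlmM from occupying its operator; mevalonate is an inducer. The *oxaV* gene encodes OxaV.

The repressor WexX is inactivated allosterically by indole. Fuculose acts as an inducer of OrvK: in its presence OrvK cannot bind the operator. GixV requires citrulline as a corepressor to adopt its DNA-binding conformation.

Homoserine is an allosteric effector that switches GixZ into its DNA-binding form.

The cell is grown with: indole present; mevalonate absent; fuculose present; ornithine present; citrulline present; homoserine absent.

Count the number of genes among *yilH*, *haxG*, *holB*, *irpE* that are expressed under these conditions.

0

Ornithine is present, so JovH is inactive.
Required activator JovH is absent, so *oxaV* is not transcribed.
So OxaV is not produced.
Required activator OxaV is absent, so *yilH* is not transcribed.
→ *yilH* is OFF.
Fuculose is present, so OrvK is inactive.
NerL is produced constitutively and is active.
With repressor NerL bound, *haxG* is not transcribed.
→ *haxG* is OFF.
Mevalonate is absent, so UlmM is active.
Homoserine is absent, so GixZ is inactive.
With repressor UlmM bound, *holB* is not transcribed.
→ *holB* is OFF.
Indole is present, so WexX is inactive.
Citrulline is present, so GixV is active.
With repressor GixV bound, *irpE* is not transcribed.
→ *irpE* is OFF.
0 of the 4 genes are transcribed.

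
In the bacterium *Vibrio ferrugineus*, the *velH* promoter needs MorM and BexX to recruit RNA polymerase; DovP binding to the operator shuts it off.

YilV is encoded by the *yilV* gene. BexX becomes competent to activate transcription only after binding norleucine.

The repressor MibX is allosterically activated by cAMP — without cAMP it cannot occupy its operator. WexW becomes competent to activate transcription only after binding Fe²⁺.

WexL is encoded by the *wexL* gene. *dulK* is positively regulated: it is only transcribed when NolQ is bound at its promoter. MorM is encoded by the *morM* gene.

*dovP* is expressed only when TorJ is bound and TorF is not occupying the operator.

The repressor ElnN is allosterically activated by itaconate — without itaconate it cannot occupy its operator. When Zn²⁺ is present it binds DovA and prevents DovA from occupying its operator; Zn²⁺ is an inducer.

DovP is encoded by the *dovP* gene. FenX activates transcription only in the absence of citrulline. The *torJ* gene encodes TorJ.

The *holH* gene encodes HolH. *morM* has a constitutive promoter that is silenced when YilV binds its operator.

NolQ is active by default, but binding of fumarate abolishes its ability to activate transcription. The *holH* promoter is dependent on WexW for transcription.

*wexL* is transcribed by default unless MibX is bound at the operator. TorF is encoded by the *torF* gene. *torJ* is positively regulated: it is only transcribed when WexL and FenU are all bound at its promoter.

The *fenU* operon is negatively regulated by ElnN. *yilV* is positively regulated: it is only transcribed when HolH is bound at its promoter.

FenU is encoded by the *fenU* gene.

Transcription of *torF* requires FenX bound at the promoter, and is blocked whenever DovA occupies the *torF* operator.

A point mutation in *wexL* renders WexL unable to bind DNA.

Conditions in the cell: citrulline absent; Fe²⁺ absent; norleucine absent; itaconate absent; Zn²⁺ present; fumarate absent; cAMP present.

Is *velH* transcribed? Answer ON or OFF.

OFF

WexL is non-functional in this strain, so it has no effect.
Itaconate is absent, so ElnN is inactive.
With no repressor bound, *fenU* is transcribed.
So FenU is produced and active.
Required activator WexL is absent, so *torJ* is not transcribed.
So TorJ is not produced.
Zn²⁺ is present, so DovA is inactive.
Citrulline is absent, so FenX is active.
No repressor is bound and FenX is active, so *torF* is transcribed.
So TorF is produced and active.
With repressor TorF bound, *dovP* is not transcribed.
So DovP is not produced.
Fe²⁺ is absent, so WexW is inactive.
Required activator WexW is absent, so *holH* is not transcribed.
So HolH is not produced.
Required activator HolH is absent, so *yilV* is not transcribed.
So YilV is not produced.
With no repressor bound, *morM* is transcribed.
So MorM is produced and active.
Norleucine is absent, so BexX is inactive.
Required activator BexX is absent, so *velH* is not transcribed.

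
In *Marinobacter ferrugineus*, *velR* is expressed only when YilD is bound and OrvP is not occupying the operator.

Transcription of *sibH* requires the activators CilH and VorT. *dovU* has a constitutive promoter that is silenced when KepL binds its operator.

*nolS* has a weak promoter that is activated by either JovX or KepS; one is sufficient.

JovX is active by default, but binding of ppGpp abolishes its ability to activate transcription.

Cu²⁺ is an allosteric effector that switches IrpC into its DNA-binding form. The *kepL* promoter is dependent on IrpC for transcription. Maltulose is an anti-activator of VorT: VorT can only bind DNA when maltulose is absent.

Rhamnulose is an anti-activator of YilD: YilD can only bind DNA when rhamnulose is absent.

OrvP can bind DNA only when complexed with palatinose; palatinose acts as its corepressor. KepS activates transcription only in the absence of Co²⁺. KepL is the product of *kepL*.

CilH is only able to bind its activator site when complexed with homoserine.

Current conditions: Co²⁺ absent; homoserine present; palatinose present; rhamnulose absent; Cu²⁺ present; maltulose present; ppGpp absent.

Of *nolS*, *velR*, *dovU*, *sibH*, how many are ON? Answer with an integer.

ppGpp is absent, so JovX is active.
Co²⁺ is absent, so KepS is active.
Activator JovX is present, so *nolS* is transcribed.
→ *nolS* is ON.
Palatinose is present, so OrvP is active.
Rhamnulose is absent, so YilD is active.
With repressor OrvP bound, *velR* is not transcribed.
→ *velR* is OFF.
Cu²⁺ is present, so IrpC is active.
No repressor is bound and IrpC is active, so *kepL* is transcribed.
So KepL is produced and active.
With repressor KepL bound, *dovU* is not transcribed.
→ *dovU* is OFF.
Homoserine is present, so CilH is active.
Maltulose is present, so VorT is inactive.
Required activator VorT is absent, so *sibH* is not transcribed.
→ *sibH* is OFF.
1 of the 4 genes is transcribed.

1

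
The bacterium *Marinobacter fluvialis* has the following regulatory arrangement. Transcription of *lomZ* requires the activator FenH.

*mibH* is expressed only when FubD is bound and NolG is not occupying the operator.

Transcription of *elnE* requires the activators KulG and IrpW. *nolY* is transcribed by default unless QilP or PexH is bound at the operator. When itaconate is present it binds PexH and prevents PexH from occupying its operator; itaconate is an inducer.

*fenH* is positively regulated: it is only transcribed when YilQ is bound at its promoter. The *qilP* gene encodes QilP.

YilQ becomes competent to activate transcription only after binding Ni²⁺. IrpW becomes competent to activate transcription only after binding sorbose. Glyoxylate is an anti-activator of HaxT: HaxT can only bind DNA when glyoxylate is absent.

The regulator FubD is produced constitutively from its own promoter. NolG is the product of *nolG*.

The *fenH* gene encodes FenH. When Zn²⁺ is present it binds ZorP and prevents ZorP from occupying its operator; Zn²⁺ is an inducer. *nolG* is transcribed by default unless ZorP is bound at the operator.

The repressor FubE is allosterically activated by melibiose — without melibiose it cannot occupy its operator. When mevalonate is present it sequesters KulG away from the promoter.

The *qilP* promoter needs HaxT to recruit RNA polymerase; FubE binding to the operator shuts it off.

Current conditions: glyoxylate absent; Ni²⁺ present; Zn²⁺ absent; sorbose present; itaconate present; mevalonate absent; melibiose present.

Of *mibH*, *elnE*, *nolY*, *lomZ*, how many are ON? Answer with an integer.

FubD is produced constitutively and is active.
Zn²⁺ is absent, so ZorP is active.
With repressor ZorP bound, *nolG* is not transcribed.
So NolG is not produced.
No repressor is bound and FubD is active, so *mibH* is transcribed.
→ *mibH* is ON.
Mevalonate is absent, so KulG is active.
Sorbose is present, so IrpW is active.
No repressor is bound and KulG and IrpW are active, so *elnE* is transcribed.
→ *elnE* is ON.
Melibiose is present, so FubE is active.
Glyoxylate is absent, so HaxT is active.
With repressor FubE bound, *qilP* is not transcribed.
So QilP is not produced.
Itaconate is present, so PexH is inactive.
With no repressor bound, *nolY* is transcribed.
→ *nolY* is ON.
Ni²⁺ is present, so YilQ is active.
No repressor is bound and YilQ is active, so *fenH* is transcribed.
So FenH is produced and active.
No repressor is bound and FenH is active, so *lomZ* is transcribed.
→ *lomZ* is ON.
4 of the 4 genes are transcribed.

4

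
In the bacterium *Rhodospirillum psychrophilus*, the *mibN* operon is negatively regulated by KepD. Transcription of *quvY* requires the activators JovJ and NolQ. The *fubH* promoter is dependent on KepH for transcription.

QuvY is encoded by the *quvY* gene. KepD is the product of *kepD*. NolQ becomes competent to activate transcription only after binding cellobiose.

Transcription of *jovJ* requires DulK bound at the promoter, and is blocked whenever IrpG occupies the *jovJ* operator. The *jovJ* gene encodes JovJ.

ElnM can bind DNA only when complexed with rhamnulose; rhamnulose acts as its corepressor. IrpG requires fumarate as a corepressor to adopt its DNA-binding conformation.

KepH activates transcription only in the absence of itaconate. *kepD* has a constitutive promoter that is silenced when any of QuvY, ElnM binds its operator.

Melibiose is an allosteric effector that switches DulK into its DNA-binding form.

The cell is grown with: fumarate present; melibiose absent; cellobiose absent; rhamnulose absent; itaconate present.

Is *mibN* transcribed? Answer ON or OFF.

OFF

Melibiose is absent, so DulK is inactive.
Fumarate is present, so IrpG is active.
With repressor IrpG bound, *jovJ* is not transcribed.
So JovJ is not produced.
Cellobiose is absent, so NolQ is inactive.
Required activator JovJ is absent, so *quvY* is not transcribed.
So QuvY is not produced.
Rhamnulose is absent, so ElnM is inactive.
With no repressor bound, *kepD* is transcribed.
So KepD is produced and active.
With repressor KepD bound, *mibN* is not transcribed.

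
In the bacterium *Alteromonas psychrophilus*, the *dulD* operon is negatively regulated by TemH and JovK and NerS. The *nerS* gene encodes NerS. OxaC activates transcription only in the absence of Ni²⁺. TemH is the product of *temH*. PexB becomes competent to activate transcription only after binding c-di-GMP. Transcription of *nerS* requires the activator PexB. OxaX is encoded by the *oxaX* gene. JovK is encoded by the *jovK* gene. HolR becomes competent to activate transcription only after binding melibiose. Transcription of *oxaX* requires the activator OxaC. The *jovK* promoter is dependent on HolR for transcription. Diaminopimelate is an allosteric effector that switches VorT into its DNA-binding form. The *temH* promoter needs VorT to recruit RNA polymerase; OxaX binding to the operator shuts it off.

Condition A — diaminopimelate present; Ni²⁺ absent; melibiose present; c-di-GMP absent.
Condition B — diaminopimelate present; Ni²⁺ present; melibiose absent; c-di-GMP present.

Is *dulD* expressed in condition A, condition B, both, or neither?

neither

Condition A:
Diaminopimelate is present, so VorT is active.
Ni²⁺ is absent, so OxaC is active.
No repressor is bound and OxaC is active, so *oxaX* is transcribed.
So OxaX is produced and active.
With repressor OxaX bound, *temH* is not transcribed.
So TemH is not produced.
Melibiose is present, so HolR is active.
No repressor is bound and HolR is active, so *jovK* is transcribed.
So JovK is produced and active.
c-di-GMP is absent, so PexB is inactive.
Required activator PexB is absent, so *nerS* is not transcribed.
So NerS is not produced.
With repressor JovK bound, *dulD* is not transcribed.
→ *dulD* is OFF in A.
Condition B:
Diaminopimelate is present, so VorT is active.
Ni²⁺ is present, so OxaC is inactive.
Required activator OxaC is absent, so *oxaX* is not transcribed.
So OxaX is not produced.
No repressor is bound and VorT is active, so *temH* is transcribed.
So TemH is produced and active.
Melibiose is absent, so HolR is inactive.
Required activator HolR is absent, so *jovK* is not transcribed.
So JovK is not produced.
c-di-GMP is present, so PexB is active.
No repressor is bound and PexB is active, so *nerS* is transcribed.
So NerS is produced and active.
With repressor TemH bound, *dulD* is not transcribed.
→ *dulD* is OFF in B.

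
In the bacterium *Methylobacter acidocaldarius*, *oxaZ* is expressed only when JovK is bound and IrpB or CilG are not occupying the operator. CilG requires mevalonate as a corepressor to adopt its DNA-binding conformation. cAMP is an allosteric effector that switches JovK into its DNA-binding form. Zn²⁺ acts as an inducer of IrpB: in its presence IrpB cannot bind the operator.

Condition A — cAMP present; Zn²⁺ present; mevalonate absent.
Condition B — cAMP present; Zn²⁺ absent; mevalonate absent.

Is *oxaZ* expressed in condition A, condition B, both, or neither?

A only

Condition A:
cAMP is present, so JovK is active.
Zn²⁺ is present, so IrpB is inactive.
Mevalonate is absent, so CilG is inactive.
No repressor is bound and JovK is active, so *oxaZ* is transcribed.
→ *oxaZ* is ON in A.
Condition B:
cAMP is present, so JovK is active.
Zn²⁺ is absent, so IrpB is active.
Mevalonate is absent, so CilG is inactive.
With repressor IrpB bound, *oxaZ* is not transcribed.
→ *oxaZ* is OFF in B.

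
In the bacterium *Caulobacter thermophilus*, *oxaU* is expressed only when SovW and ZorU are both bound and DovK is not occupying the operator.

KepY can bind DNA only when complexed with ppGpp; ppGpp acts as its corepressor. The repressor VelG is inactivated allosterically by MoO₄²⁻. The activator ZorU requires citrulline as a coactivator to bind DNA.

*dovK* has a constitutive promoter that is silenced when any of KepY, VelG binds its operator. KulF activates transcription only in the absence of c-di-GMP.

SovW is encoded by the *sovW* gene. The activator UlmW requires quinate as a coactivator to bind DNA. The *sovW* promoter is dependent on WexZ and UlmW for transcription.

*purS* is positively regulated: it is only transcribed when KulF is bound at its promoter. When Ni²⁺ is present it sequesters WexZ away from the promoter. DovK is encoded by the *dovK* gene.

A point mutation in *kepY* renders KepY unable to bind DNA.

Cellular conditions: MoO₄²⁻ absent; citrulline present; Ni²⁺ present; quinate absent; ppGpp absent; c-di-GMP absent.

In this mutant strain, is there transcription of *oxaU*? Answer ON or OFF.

OFF

Ni²⁺ is present, so WexZ is inactive.
Quinate is absent, so UlmW is inactive.
Required activator WexZ is absent, so *sovW* is not transcribed.
So SovW is not produced.
KepY is non-functional in this strain, so it has no effect.
MoO₄²⁻ is absent, so VelG is active.
With repressor VelG bound, *dovK* is not transcribed.
So DovK is not produced.
Citrulline is present, so ZorU is active.
Required activator SovW is absent, so *oxaU* is not transcribed.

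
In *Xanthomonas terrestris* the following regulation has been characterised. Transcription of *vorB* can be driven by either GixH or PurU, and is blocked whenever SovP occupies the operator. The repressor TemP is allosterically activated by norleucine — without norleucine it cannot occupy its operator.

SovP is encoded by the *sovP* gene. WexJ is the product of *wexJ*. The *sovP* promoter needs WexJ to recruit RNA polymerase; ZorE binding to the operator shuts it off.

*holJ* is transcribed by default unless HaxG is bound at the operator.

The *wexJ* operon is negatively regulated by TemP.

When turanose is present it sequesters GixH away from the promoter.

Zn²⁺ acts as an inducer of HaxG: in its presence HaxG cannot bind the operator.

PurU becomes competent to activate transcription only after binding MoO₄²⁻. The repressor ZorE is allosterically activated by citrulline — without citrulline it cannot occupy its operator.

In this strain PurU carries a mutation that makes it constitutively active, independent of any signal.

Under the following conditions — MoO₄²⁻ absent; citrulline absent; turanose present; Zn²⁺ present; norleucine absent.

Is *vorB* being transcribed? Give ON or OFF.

Norleucine is absent, so TemP is inactive.
With no repressor bound, *wexJ* is transcribed.
So WexJ is produced and active.
Citrulline is absent, so ZorE is inactive.
No repressor is bound and WexJ is active, so *sovP* is transcribed.
So SovP is produced and active.
Turanose is present, so GixH is inactive.
PurU is constitutively active in this strain.
With repressor SovP bound, *vorB* is not transcribed.

OFF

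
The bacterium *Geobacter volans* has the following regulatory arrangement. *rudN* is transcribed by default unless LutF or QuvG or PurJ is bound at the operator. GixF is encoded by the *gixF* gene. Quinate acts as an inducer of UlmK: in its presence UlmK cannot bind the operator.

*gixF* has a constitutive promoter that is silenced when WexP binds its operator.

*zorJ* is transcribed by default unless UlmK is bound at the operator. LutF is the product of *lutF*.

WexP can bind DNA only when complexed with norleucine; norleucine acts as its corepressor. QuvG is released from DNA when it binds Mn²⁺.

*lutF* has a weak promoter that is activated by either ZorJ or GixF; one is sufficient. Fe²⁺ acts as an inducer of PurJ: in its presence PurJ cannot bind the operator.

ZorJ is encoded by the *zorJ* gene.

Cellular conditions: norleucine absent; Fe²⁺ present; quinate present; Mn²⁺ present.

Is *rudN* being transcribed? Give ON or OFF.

Quinate is present, so UlmK is inactive.
With no repressor bound, *zorJ* is transcribed.
So ZorJ is produced and active.
Norleucine is absent, so WexP is inactive.
With no repressor bound, *gixF* is transcribed.
So GixF is produced and active.
Activator ZorJ is present, so *lutF* is transcribed.
So LutF is produced and active.
Mn²⁺ is present, so QuvG is inactive.
Fe²⁺ is present, so PurJ is inactive.
With repressor LutF bound, *rudN* is not transcribed.

OFF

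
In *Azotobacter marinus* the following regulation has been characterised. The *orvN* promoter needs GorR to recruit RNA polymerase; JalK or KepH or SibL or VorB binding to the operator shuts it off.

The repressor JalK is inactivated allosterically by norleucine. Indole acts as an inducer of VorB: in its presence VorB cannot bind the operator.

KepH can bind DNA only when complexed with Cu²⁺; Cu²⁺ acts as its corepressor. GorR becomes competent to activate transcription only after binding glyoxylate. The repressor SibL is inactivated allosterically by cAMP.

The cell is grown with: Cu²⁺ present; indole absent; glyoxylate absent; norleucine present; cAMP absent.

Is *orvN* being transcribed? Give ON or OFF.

Norleucine is present, so JalK is inactive.
Cu²⁺ is present, so KepH is active.
cAMP is absent, so SibL is active.
Indole is absent, so VorB is active.
Glyoxylate is absent, so GorR is inactive.
With repressor KepH bound, *orvN* is not transcribed.

OFF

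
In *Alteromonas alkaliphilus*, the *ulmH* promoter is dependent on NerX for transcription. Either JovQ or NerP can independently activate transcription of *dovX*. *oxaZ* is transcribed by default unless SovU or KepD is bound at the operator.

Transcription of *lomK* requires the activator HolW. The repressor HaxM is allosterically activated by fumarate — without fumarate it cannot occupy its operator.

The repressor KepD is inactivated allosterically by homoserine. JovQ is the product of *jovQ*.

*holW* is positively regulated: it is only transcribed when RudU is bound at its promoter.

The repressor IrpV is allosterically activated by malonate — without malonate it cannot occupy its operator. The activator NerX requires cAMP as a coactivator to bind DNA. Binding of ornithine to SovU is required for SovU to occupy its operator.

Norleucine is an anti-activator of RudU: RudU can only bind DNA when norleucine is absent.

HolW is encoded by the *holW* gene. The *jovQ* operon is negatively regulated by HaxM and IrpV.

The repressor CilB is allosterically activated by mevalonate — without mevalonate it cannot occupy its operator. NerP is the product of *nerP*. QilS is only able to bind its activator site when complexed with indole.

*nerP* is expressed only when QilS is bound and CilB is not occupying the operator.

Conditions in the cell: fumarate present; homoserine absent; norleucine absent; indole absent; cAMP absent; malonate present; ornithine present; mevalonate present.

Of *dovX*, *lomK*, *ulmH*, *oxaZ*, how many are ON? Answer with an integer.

1

Fumarate is present, so HaxM is active.
Malonate is present, so IrpV is active.
With repressor HaxM bound, *jovQ* is not transcribed.
So JovQ is not produced.
Mevalonate is present, so CilB is active.
Indole is absent, so QilS is inactive.
With repressor CilB bound, *nerP* is not transcribed.
So NerP is not produced.
No activator is available at the *dovX* promoter, so *dovX* is not transcribed.
→ *dovX* is OFF.
Norleucine is absent, so RudU is active.
No repressor is bound and RudU is active, so *holW* is transcribed.
So HolW is produced and active.
No repressor is bound and HolW is active, so *lomK* is transcribed.
→ *lomK* is ON.
cAMP is absent, so NerX is inactive.
Required activator NerX is absent, so *ulmH* is not transcribed.
→ *ulmH* is OFF.
Ornithine is present, so SovU is active.
Homoserine is absent, so KepD is active.
With repressor SovU bound, *oxaZ* is not transcribed.
→ *oxaZ* is OFF.
1 of the 4 genes is transcribed.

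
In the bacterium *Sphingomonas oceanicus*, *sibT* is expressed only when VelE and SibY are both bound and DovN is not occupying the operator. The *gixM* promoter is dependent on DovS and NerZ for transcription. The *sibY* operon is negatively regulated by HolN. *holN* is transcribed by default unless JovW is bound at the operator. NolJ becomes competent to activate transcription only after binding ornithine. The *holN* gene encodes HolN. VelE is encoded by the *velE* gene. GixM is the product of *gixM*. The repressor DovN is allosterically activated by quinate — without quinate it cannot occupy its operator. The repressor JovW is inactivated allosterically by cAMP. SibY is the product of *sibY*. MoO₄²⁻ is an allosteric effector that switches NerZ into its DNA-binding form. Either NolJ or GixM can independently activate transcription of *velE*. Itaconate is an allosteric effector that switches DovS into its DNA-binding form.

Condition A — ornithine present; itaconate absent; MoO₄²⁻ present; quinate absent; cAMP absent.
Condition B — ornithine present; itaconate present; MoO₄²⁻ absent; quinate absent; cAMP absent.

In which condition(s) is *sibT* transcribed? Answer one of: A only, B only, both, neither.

both

Condition A:
Ornithine is present, so NolJ is active.
Itaconate is absent, so DovS is inactive.
MoO₄²⁻ is present, so NerZ is active.
Required activator DovS is absent, so *gixM* is not transcribed.
So GixM is not produced.
Activator NolJ is present, so *velE* is transcribed.
So VelE is produced and active.
Quinate is absent, so DovN is inactive.
cAMP is absent, so JovW is active.
With repressor JovW bound, *holN* is not transcribed.
So HolN is not produced.
With no repressor bound, *sibY* is transcribed.
So SibY is produced and active.
No repressor is bound and VelE and SibY are active, so *sibT* is transcribed.
→ *sibT* is ON in A.
Condition B:
Ornithine is present, so NolJ is active.
Itaconate is present, so DovS is active.
MoO₄²⁻ is absent, so NerZ is inactive.
Required activator NerZ is absent, so *gixM* is not transcribed.
So GixM is not produced.
Activator NolJ is present, so *velE* is transcribed.
So VelE is produced and active.
Quinate is absent, so DovN is inactive.
cAMP is absent, so JovW is active.
With repressor JovW bound, *holN* is not transcribed.
So HolN is not produced.
With no repressor bound, *sibY* is transcribed.
So SibY is produced and active.
No repressor is bound and VelE and SibY are active, so *sibT* is transcribed.
→ *sibT* is ON in B.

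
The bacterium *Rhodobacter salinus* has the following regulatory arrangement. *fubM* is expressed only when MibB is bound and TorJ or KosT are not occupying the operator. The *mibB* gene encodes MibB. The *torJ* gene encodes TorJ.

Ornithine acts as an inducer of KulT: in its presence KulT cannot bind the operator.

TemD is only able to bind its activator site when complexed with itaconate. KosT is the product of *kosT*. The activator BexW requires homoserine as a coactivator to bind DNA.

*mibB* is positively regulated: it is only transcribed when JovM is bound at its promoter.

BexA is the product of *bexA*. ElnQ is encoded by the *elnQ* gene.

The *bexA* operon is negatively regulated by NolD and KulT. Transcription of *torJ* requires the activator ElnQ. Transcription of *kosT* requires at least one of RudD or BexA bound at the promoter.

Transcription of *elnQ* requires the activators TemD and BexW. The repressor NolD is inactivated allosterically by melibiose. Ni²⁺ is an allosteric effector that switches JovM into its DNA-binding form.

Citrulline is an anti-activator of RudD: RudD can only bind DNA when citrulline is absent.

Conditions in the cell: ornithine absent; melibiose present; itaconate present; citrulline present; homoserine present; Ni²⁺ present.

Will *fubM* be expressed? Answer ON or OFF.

OFF

Ni²⁺ is present, so JovM is active.
No repressor is bound and JovM is active, so *mibB* is transcribed.
So MibB is produced and active.
Itaconate is present, so TemD is active.
Homoserine is present, so BexW is active.
No repressor is bound and TemD and BexW are active, so *elnQ* is transcribed.
So ElnQ is produced and active.
No repressor is bound and ElnQ is active, so *torJ* is transcribed.
So TorJ is produced and active.
Citrulline is present, so RudD is inactive.
Melibiose is present, so NolD is inactive.
Ornithine is absent, so KulT is active.
With repressor KulT bound, *bexA* is not transcribed.
So BexA is not produced.
No activator is available at the *kosT* promoter, so *kosT* is not transcribed.
So KosT is not produced.
With repressor TorJ bound, *fubM* is not transcribed.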